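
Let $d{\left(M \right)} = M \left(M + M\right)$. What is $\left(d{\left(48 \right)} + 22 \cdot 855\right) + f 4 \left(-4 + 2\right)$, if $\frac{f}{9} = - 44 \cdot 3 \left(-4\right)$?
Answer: $-14598$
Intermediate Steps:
$d{\left(M \right)} = 2 M^{2}$ ($d{\left(M \right)} = M 2 M = 2 M^{2}$)
$f = 4752$ ($f = 9 \left(- 44 \cdot 3 \left(-4\right)\right) = 9 \left(\left(-44\right) \left(-12\right)\right) = 9 \cdot 528 = 4752$)
$\left(d{\left(48 \right)} + 22 \cdot 855\right) + f 4 \left(-4 + 2\right) = \left(2 \cdot 48^{2} + 22 \cdot 855\right) + 4752 \cdot 4 \left(-4 + 2\right) = \left(2 \cdot 2304 + 18810\right) + 4752 \cdot 4 \left(-2\right) = \left(4608 + 18810\right) + 4752 \left(-8\right) = 23418 - 38016 = -14598$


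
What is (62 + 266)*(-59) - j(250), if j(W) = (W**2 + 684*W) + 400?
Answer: -253252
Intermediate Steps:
j(W) = 400 + W**2 + 684*W
(62 + 266)*(-59) - j(250) = (62 + 266)*(-59) - (400 + 250**2 + 684*250) = 328*(-59) - (400 + 62500 + 171000) = -19352 - 1*233900 = -19352 - 233900 = -253252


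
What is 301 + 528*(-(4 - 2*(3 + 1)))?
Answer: 2413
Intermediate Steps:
301 + 528*(-(4 - 2*(3 + 1))) = 301 + 528*(-(4 - 2*4)) = 301 + 528*(-(4 - 8)) = 301 + 528*(-1*(-4)) = 301 + 528*4 = 301 + 2112 = 2413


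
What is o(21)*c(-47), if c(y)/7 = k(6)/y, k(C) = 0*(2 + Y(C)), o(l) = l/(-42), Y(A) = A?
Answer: 0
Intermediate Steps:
o(l) = -l/42 (o(l) = l*(-1/42) = -l/42)
k(C) = 0 (k(C) = 0*(2 + C) = 0)
c(y) = 0 (c(y) = 7*(0/y) = 7*0 = 0)
o(21)*c(-47) = -1/42*21*0 = -½*0 = 0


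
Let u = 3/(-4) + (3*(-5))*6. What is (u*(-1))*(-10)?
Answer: -1815/2 ≈ -907.50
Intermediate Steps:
u = -363/4 (u = 3*(-1/4) - 15*6 = -3/4 - 90 = -363/4 ≈ -90.750)
(u*(-1))*(-10) = -363/4*(-1)*(-10) = (363/4)*(-10) = -1815/2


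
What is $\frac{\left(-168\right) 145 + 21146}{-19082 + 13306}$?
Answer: $\frac{1607}{2888} \approx 0.55644$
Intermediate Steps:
$\frac{\left(-168\right) 145 + 21146}{-19082 + 13306} = \frac{-24360 + 21146}{-5776} = \left(-3214\right) \left(- \frac{1}{5776}\right) = \frac{1607}{2888}$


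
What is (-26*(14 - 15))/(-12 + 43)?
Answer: 26/31 ≈ 0.83871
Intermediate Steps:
(-26*(14 - 15))/(-12 + 43) = -26*(-1)/31 = 26*(1/31) = 26/31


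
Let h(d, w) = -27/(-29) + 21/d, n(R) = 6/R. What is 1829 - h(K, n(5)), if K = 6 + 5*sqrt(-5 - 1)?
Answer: 1642825/899 + 35*I*sqrt(6)/62 ≈ 1827.4 + 1.3828*I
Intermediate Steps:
K = 6 + 5*I*sqrt(6) (K = 6 + 5*sqrt(-6) = 6 + 5*(I*sqrt(6)) = 6 + 5*I*sqrt(6) ≈ 6.0 + 12.247*I)
h(d, w) = 27/29 + 21/d (h(d, w) = -27*(-1/29) + 21/d = 27/29 + 21/d)
1829 - h(K, n(5)) = 1829 - (27/29 + 21/(6 + 5*I*sqrt(6))) = 1829 + (-27/29 - 21/(6 + 5*I*sqrt(6))) = 53014/29 - 21/(6 + 5*I*sqrt(6))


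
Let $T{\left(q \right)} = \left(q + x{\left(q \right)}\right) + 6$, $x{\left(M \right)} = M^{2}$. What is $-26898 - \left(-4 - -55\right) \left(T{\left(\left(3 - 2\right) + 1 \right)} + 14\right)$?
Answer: $-28224$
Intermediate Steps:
$T{\left(q \right)} = 6 + q + q^{2}$ ($T{\left(q \right)} = \left(q + q^{2}\right) + 6 = 6 + q + q^{2}$)
$-26898 - \left(-4 - -55\right) \left(T{\left(\left(3 - 2\right) + 1 \right)} + 14\right) = -26898 - \left(-4 - -55\right) \left(\left(6 + \left(\left(3 - 2\right) + 1\right) + \left(\left(3 - 2\right) + 1\right)^{2}\right) + 14\right) = -26898 - \left(-4 + 55\right) \left(\left(6 + \left(1 + 1\right) + \left(1 + 1\right)^{2}\right) + 14\right) = -26898 - 51 \left(\left(6 + 2 + 2^{2}\right) + 14\right) = -26898 - 51 \left(\left(6 + 2 + 4\right) + 14\right) = -26898 - 51 \left(12 + 14\right) = -26898 - 51 \cdot 26 = -26898 - 1326 = -28224$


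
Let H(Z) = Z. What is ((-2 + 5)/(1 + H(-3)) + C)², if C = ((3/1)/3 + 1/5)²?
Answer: 9/2500 ≈ 0.0036000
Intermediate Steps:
C = 36/25 (C = ((3*1)*(⅓) + 1*(⅕))² = (3*(⅓) + ⅕)² = (1 + ⅕)² = (6/5)² = 36/25 ≈ 1.4400)
((-2 + 5)/(1 + H(-3)) + C)² = ((-2 + 5)/(1 - 3) + 36/25)² = (3/(-2) + 36/25)² = (3*(-½) + 36/25)² = (-3/2 + 36/25)² = (-3/50)² = 9/2500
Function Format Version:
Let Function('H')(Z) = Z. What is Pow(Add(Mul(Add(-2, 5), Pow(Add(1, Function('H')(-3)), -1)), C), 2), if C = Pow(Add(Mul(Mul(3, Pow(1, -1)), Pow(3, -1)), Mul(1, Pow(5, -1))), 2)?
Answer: Rational(9, 2500) ≈ 0.0036000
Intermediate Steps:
C = Rational(36, 25) (C = Pow(Add(Mul(Mul(3, 1), Rational(1, 3)), Mul(1, Rational(1, 5))), 2) = Pow(Add(Mul(3, Rational(1, 3)), Rational(1, 5)), 2) = Pow(Add(1, Rational(1, 5)), 2) = Pow(Rational(6, 5), 2) = Rational(36, 25) ≈ 1.4400)
Pow(Add(Mul(Add(-2, 5), Pow(Add(1, Function('H')(-3)), -1)), C), 2) = Pow(Add(Mul(Add(-2, 5), Pow(Add(1, -3), -1)), Rational(36, 25)), 2) = Pow(Add(Mul(3, Pow(-2, -1)), Rational(36, 25)), 2) = Pow(Add(Mul(3, Rational(-1, 2)), Rational(36, 25)), 2) = Pow(Add(Rational(-3, 2), Rational(36, 25)), 2) = Pow(Rational(-3, 50), 2) = Rational(9, 2500)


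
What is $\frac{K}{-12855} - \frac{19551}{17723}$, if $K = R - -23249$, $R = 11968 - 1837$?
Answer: $- \frac{168584369}{45565833} \approx -3.6998$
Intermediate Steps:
$R = 10131$
$K = 33380$ ($K = 10131 - -23249 = 10131 + 23249 = 33380$)
$\frac{K}{-12855} - \frac{19551}{17723} = \frac{33380}{-12855} - \frac{19551}{17723} = 33380 \left(- \frac{1}{12855}\right) - \frac{19551}{17723} = - \frac{6676}{2571} - \frac{19551}{17723} = - \frac{168584369}{45565833}$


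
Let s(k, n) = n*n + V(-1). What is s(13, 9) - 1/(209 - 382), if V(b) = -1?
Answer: 13841/173 ≈ 80.006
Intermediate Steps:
s(k, n) = -1 + n² (s(k, n) = n*n - 1 = n² - 1 = -1 + n²)
s(13, 9) - 1/(209 - 382) = (-1 + 9²) - 1/(209 - 382) = (-1 + 81) - 1/(-173) = 80 - 1*(-1/173) = 80 + 1/173 = 13841/173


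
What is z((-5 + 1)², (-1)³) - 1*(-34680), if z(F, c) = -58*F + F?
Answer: 33768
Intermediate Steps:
z(F, c) = -57*F
z((-5 + 1)², (-1)³) - 1*(-34680) = -57*(-5 + 1)² - 1*(-34680) = -57*(-4)² + 34680 = -57*16 + 34680 = -912 + 34680 = 33768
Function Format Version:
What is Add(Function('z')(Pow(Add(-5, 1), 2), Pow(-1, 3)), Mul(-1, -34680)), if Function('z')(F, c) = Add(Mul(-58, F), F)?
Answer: 33768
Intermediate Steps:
Function('z')(F, c) = Mul(-57, F)
Add(Function('z')(Pow(Add(-5, 1), 2), Pow(-1, 3)), Mul(-1, -34680)) = Add(Mul(-57, Pow(Add(-5, 1), 2)), Mul(-1, -34680)) = Add(Mul(-57, Pow(-4, 2)), 34680) = Add(Mul(-57, 16), 34680) = Add(-912, 34680) = 33768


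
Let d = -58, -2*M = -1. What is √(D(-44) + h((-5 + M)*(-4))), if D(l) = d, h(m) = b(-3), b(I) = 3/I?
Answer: I*√59 ≈ 7.6811*I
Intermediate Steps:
M = ½ (M = -½*(-1) = ½ ≈ 0.50000)
h(m) = -1 (h(m) = 3/(-3) = 3*(-⅓) = -1)
D(l) = -58
√(D(-44) + h((-5 + M)*(-4))) = √(-58 - 1) = √(-59) = I*√59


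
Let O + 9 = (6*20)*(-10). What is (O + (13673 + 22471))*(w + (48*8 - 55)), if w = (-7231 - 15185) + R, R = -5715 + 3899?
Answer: -835051305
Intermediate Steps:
O = -1209 (O = -9 + (6*20)*(-10) = -9 + 120*(-10) = -9 - 1200 = -1209)
R = -1816
w = -24232 (w = (-7231 - 15185) - 1816 = -22416 - 1816 = -24232)
(O + (13673 + 22471))*(w + (48*8 - 55)) = (-1209 + (13673 + 22471))*(-24232 + (48*8 - 55)) = (-1209 + 36144)*(-24232 + (384 - 55)) = 34935*(-24232 + 329) = 34935*(-23903) = -835051305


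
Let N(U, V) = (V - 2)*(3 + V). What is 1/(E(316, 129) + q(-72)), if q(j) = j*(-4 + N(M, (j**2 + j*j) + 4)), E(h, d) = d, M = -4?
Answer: -1/7746389583 ≈ -1.2909e-10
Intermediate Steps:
N(U, V) = (-2 + V)*(3 + V)
q(j) = j*(-6 + (4 + 2*j**2)**2 + 2*j**2) (q(j) = j*(-4 + (-6 + ((j**2 + j*j) + 4) + ((j**2 + j*j) + 4)**2)) = j*(-4 + (-6 + ((j**2 + j**2) + 4) + ((j**2 + j**2) + 4)**2)) = j*(-4 + (-6 + (2*j**2 + 4) + (2*j**2 + 4)**2)) = j*(-4 + (-6 + (4 + 2*j**2) + (4 + 2*j**2)**2)) = j*(-4 + (-2 + (4 + 2*j**2)**2 + 2*j**2)) = j*(-6 + (4 + 2*j**2)**2 + 2*j**2))
1/(E(316, 129) + q(-72)) = 1/(129 + (4*(-72)**5 + 10*(-72) + 18*(-72)**3)) = 1/(129 + (4*(-1934917632) - 720 + 18*(-373248))) = 1/(129 + (-7739670528 - 720 - 6718464)) = 1/(129 - 7746389712) = 1/(-7746389583) = -1/7746389583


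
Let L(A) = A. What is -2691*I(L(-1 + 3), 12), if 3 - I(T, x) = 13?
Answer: 26910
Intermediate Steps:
I(T, x) = -10 (I(T, x) = 3 - 1*13 = 3 - 13 = -10)
-2691*I(L(-1 + 3), 12) = -2691*(-10) = 26910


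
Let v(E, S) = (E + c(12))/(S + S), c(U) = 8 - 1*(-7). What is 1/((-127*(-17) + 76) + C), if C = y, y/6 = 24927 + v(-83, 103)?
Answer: 103/15634887 ≈ 6.5878e-6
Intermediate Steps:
c(U) = 15 (c(U) = 8 + 7 = 15)
v(E, S) = (15 + E)/(2*S) (v(E, S) = (E + 15)/(S + S) = (15 + E)/((2*S)) = (15 + E)*(1/(2*S)) = (15 + E)/(2*S))
y = 15404682/103 (y = 6*(24927 + (½)*(15 - 83)/103) = 6*(24927 + (½)*(1/103)*(-68)) = 6*(24927 - 34/103) = 6*(2567447/103) = 15404682/103 ≈ 1.4956e+5)
C = 15404682/103 ≈ 1.4956e+5
1/((-127*(-17) + 76) + C) = 1/((-127*(-17) + 76) + 15404682/103) = 1/((2159 + 76) + 15404682/103) = 1/(2235 + 15404682/103) = 1/(15634887/103) = 103/15634887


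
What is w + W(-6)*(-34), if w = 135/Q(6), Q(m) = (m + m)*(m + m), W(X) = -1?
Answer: 559/16 ≈ 34.938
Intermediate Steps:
Q(m) = 4*m² (Q(m) = (2*m)*(2*m) = 4*m²)
w = 15/16 (w = 135/((4*6²)) = 135/((4*36)) = 135/144 = 135*(1/144) = 15/16 ≈ 0.93750)
w + W(-6)*(-34) = 15/16 - 1*(-34) = 15/16 + 34 = 559/16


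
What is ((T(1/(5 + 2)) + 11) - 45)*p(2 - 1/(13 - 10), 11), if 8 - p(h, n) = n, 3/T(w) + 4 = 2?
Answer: 213/2 ≈ 106.50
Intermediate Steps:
T(w) = -3/2 (T(w) = 3/(-4 + 2) = 3/(-2) = 3*(-½) = -3/2)
p(h, n) = 8 - n
((T(1/(5 + 2)) + 11) - 45)*p(2 - 1/(13 - 10), 11) = ((-3/2 + 11) - 45)*(8 - 1*11) = (19/2 - 45)*(8 - 11) = -71/2*(-3) = 213/2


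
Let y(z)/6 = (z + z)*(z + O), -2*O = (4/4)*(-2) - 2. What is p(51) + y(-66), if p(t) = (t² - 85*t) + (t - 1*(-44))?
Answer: 49049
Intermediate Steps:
O = 2 (O = -((4/4)*(-2) - 2)/2 = -((4*(¼))*(-2) - 2)/2 = -(1*(-2) - 2)/2 = -(-2 - 2)/2 = -½*(-4) = 2)
p(t) = 44 + t² - 84*t (p(t) = (t² - 85*t) + (t + 44) = (t² - 85*t) + (44 + t) = 44 + t² - 84*t)
y(z) = 12*z*(2 + z) (y(z) = 6*((z + z)*(z + 2)) = 6*((2*z)*(2 + z)) = 6*(2*z*(2 + z)) = 12*z*(2 + z))
p(51) + y(-66) = (44 + 51² - 84*51) + 12*(-66)*(2 - 66) = (44 + 2601 - 4284) + 12*(-66)*(-64) = -1639 + 50688 = 49049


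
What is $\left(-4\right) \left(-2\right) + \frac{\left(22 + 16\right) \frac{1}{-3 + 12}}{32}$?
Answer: $\frac{1171}{144} \approx 8.1319$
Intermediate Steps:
$\left(-4\right) \left(-2\right) + \frac{\left(22 + 16\right) \frac{1}{-3 + 12}}{32} = 8 + \frac{38}{9} \cdot \frac{1}{32} = 8 + \frac{19}{144} = \frac{1171}{144}$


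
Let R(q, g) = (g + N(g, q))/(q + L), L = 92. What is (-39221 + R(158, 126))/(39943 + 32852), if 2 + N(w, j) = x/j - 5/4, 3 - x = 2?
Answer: -3098420209/5750805000 ≈ -0.53878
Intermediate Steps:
x = 1 (x = 3 - 1*2 = 3 - 2 = 1)
N(w, j) = -13/4 + 1/j (N(w, j) = -2 + (1/j - 5/4) = -2 + (-5/4 + 1/j) = -13/4 + 1/j)
R(q, g) = (-13/4 + g + 1/q)/(92 + q) (R(q, g) = (g + (-13/4 + 1/q))/(q + 92) = (-13/4 + g + 1/q)/(92 + q))
(-39221 + R(158, 126))/(39943 + 32852) = (-39221 + (¼)*(4 + 158*(-13 + 4*126))/(158*(92 + 158)))/(39943 + 32852) = (-39221 + (¼)*(1/158)*(4 + 158*(-13 + 504))/250)/72795 = (-39221 + (¼)*(1/158)*(1/250)*(4 + 158*491))*(1/72795) = (-39221 + (¼)*(1/158)*(1/250)*(4 + 77578))*(1/72795) = (-39221 + (¼)*(1/158)*(1/250)*77582)*(1/72795) = (-39221 + 38791/79000)*(1/72795) = -3098420209/79000*1/72795 = -3098420209/5750805000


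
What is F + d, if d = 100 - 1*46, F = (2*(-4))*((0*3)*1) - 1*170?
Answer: -116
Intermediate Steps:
F = -170 (F = -0 - 170 = -8*0 - 170 = 0 - 170 = -170)
d = 54 (d = 100 - 46 = 54)
F + d = -170 + 54 = -116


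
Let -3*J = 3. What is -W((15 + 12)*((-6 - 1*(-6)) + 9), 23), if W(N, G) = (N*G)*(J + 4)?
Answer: -16767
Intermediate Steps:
J = -1 (J = -⅓*3 = -1)
W(N, G) = 3*G*N (W(N, G) = (N*G)*(-1 + 4) = (G*N)*3 = 3*G*N)
-W((15 + 12)*((-6 - 1*(-6)) + 9), 23) = -3*23*(15 + 12)*((-6 - 1*(-6)) + 9) = -3*23*27*((-6 + 6) + 9) = -3*23*27*(0 + 9) = -3*23*27*9 = -3*23*243 = -1*16767 = -16767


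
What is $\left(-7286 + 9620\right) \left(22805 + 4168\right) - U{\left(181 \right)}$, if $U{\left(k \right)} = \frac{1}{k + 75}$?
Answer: $\frac{16116475391}{256} \approx 6.2955 \cdot 10^{7}$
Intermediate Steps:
$U{\left(k \right)} = \frac{1}{75 + k}$
$\left(-7286 + 9620\right) \left(22805 + 4168\right) - U{\left(181 \right)} = \left(-7286 + 9620\right) \left(22805 + 4168\right) - \frac{1}{75 + 181} = 2334 \cdot 26973 - \frac{1}{256} = 62954982 - \frac{1}{256} = \frac{16116475391}{256}$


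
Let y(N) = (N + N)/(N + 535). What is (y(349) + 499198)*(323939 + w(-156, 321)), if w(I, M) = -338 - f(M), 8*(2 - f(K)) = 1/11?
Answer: 571206270203795/3536 ≈ 1.6154e+11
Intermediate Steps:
f(K) = 175/88 (f(K) = 2 - 1/8/11 = 2 - 1/8*1/11 = 2 - 1/88 = 175/88)
w(I, M) = -29919/88 (w(I, M) = -338 - 1*175/88 = -338 - 175/88 = -29919/88)
y(N) = 2*N/(535 + N) (y(N) = (2*N)/(535 + N) = 2*N/(535 + N))
(y(349) + 499198)*(323939 + w(-156, 321)) = (2*349/(535 + 349) + 499198)*(323939 - 29919/88) = (2*349/884 + 499198)*(28476713/88) = (2*349*(1/884) + 499198)*(28476713/88) = (349/442 + 499198)*(28476713/88) = (220645865/442)*(28476713/88) = 571206270203795/3536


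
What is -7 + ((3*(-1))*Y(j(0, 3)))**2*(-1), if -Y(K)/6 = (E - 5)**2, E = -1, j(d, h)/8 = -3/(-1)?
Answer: -419911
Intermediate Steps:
j(d, h) = 24 (j(d, h) = 8*(-3/(-1)) = 8*(-3*(-1)) = 8*3 = 24)
Y(K) = -216 (Y(K) = -6*(-1 - 5)**2 = -6*(-6)**2 = -6*36 = -216)
-7 + ((3*(-1))*Y(j(0, 3)))**2*(-1) = -7 + ((3*(-1))*(-216))**2*(-1) = -7 + (-3*(-216))**2*(-1) = -7 + 648**2*(-1) = -7 + 419904*(-1) = -7 - 419904 = -419911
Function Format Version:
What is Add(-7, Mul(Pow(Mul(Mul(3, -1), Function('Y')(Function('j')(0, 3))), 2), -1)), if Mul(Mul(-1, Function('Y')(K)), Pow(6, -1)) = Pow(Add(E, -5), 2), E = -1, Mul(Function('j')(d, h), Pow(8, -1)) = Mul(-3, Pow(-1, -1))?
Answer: -419911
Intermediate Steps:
Function('j')(d, h) = 24 (Function('j')(d, h) = Mul(8, Mul(-3, Pow(-1, -1))) = Mul(8, Mul(-3, -1)) = Mul(8, 3) = 24)
Function('Y')(K) = -216 (Function('Y')(K) = Mul(-6, Pow(Add(-1, -5), 2)) = Mul(-6, Pow(-6, 2)) = Mul(-6, 36) = -216)
Add(-7, Mul(Pow(Mul(Mul(3, -1), Function('Y')(Function('j')(0, 3))), 2), -1)) = Add(-7, Mul(Pow(Mul(Mul(3, -1), -216), 2), -1)) = Add(-7, Mul(Pow(Mul(-3, -216), 2), -1)) = Add(-7, Mul(Pow(648, 2), -1)) = Add(-7, Mul(419904, -1)) = Add(-7, -419904) = -419911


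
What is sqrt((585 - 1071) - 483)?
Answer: I*sqrt(969) ≈ 31.129*I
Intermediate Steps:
sqrt((585 - 1071) - 483) = sqrt(-486 - 483) = sqrt(-969) = I*sqrt(969)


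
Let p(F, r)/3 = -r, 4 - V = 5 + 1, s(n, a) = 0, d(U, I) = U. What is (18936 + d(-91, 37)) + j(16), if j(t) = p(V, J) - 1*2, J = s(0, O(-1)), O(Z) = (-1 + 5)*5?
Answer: 18843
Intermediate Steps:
O(Z) = 20 (O(Z) = 4*5 = 20)
J = 0
V = -2 (V = 4 - (5 + 1) = 4 - 1*6 = 4 - 6 = -2)
p(F, r) = -3*r (p(F, r) = 3*(-r) = -3*r)
j(t) = -2 (j(t) = -3*0 - 1*2 = 0 - 2 = -2)
(18936 + d(-91, 37)) + j(16) = (18936 - 91) - 2 = 18845 - 2 = 18843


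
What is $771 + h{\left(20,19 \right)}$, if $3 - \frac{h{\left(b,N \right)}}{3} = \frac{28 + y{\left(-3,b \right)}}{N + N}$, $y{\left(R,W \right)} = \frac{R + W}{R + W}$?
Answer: $\frac{29553}{38} \approx 777.71$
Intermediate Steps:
$y{\left(R,W \right)} = 1$
$h{\left(b,N \right)} = 9 - \frac{87}{2 N}$ ($h{\left(b,N \right)} = 9 - 3 \frac{28 + 1}{N + N} = 9 - 3 \frac{29}{2 N} = 9 - \frac{87}{2 N}$)
$771 + h{\left(20,19 \right)} = 771 + \left(9 - \frac{87}{2 \cdot 19}\right) = 771 + \left(9 - \frac{87}{38}\right) = 771 + \frac{255}{38} = \frac{29553}{38}$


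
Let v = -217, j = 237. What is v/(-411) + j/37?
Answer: 105436/15207 ≈ 6.9334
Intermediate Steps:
v/(-411) + j/37 = -217/(-411) + 237/37 = -217*(-1/411) + 237*(1/37) = 217/411 + 237/37 = 105436/15207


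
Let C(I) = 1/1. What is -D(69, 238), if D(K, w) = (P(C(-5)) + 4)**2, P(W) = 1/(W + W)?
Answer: -81/4 ≈ -20.250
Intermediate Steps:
C(I) = 1
P(W) = 1/(2*W)
D(K, w) = 81/4 (D(K, w) = ((1/2)/1 + 4)**2 = ((1/2)*1 + 4)**2 = (1/2 + 4)**2 = (9/2)**2 = 81/4)
-D(69, 238) = -1*81/4 = -81/4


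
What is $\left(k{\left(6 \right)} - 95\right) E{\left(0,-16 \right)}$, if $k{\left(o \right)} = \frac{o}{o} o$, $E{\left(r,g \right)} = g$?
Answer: $1424$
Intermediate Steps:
$k{\left(o \right)} = o$ ($k{\left(o \right)} = 1 o = o$)
$\left(k{\left(6 \right)} - 95\right) E{\left(0,-16 \right)} = \left(6 - 95\right) \left(-16\right) = \left(-89\right) \left(-16\right) = 1424$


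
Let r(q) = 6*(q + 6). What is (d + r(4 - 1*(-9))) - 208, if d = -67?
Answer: -161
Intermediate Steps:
r(q) = 36 + 6*q (r(q) = 6*(6 + q) = 36 + 6*q)
(d + r(4 - 1*(-9))) - 208 = (-67 + (36 + 6*(4 - 1*(-9)))) - 208 = (-67 + (36 + 6*(4 + 9))) - 208 = (-67 + (36 + 6*13)) - 208 = (-67 + (36 + 78)) - 208 = (-67 + 114) - 208 = 47 - 208 = -161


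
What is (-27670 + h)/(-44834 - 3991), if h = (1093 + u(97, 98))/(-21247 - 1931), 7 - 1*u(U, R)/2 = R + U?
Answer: 71259553/125740650 ≈ 0.56672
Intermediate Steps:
u(U, R) = 14 - 2*R - 2*U (u(U, R) = 14 - 2*(R + U) = 14 + (-2*R - 2*U) = 14 - 2*R - 2*U)
h = -239/7726 (h = (1093 + (14 - 2*98 - 2*97))/(-21247 - 1931) = (1093 + (14 - 196 - 194))/(-23178) = (1093 - 376)*(-1/23178) = 717*(-1/23178) = -239/7726 ≈ -0.030935)
(-27670 + h)/(-44834 - 3991) = (-27670 - 239/7726)/(-44834 - 3991) = -213778659/7726/(-48825) = -213778659/7726*(-1/48825) = 71259553/125740650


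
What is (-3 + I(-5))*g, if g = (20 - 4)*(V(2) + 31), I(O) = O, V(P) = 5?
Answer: -4608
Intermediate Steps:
g = 576 (g = (20 - 4)*(5 + 31) = 16*36 = 576)
(-3 + I(-5))*g = (-3 - 5)*576 = -8*576 = -4608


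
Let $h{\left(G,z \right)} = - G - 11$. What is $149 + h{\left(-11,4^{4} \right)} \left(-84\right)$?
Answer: $149$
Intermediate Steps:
$h{\left(G,z \right)} = -11 - G$
$149 + h{\left(-11,4^{4} \right)} \left(-84\right) = 149 + \left(-11 - -11\right) \left(-84\right) = 149 + \left(-11 + 11\right) \left(-84\right) = 149 + 0 \left(-84\right) = 149 + 0 = 149$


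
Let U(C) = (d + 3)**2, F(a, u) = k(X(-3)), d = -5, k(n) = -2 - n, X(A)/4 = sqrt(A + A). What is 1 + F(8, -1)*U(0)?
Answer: -7 - 16*I*sqrt(6) ≈ -7.0 - 39.192*I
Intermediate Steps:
X(A) = 4*sqrt(2)*sqrt(A) (X(A) = 4*sqrt(A + A) = 4*sqrt(2*A) = 4*(sqrt(2)*sqrt(A)) = 4*sqrt(2)*sqrt(A))
F(a, u) = -2 - 4*I*sqrt(6) (F(a, u) = -2 - 4*sqrt(2)*sqrt(-3) = -2 - 4*sqrt(2)*I*sqrt(3) = -2 - 4*I*sqrt(6))
U(C) = 4 (U(C) = (-5 + 3)**2 = (-2)**2 = 4)
1 + F(8, -1)*U(0) = 1 + (-2 - 4*I*sqrt(6))*4 = 1 + (-8 - 16*I*sqrt(6)) = -7 - 16*I*sqrt(6)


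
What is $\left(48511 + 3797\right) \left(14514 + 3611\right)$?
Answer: $948082500$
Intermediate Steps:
$\left(48511 + 3797\right) \left(14514 + 3611\right) = 52308 \cdot 18125 = 948082500$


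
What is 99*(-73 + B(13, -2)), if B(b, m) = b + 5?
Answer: -5445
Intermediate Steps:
B(b, m) = 5 + b
99*(-73 + B(13, -2)) = 99*(-73 + (5 + 13)) = 99*(-73 + 18) = 99*(-55) = -5445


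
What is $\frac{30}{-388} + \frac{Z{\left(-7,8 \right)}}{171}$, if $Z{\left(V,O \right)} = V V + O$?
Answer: $\frac{149}{582} \approx 0.25601$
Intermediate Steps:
$Z{\left(V,O \right)} = O + V^{2}$ ($Z{\left(V,O \right)} = V^{2} + O = O + V^{2}$)
$\frac{30}{-388} + \frac{Z{\left(-7,8 \right)}}{171} = \frac{30}{-388} + \frac{8 + \left(-7\right)^{2}}{171} = 30 \left(- \frac{1}{388}\right) + \left(8 + 49\right) \frac{1}{171} = - \frac{15}{194} + 57 \cdot \frac{1}{171} = - \frac{15}{194} + \frac{1}{3} = \frac{149}{582}$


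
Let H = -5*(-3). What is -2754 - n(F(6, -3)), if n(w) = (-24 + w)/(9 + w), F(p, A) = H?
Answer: -22029/8 ≈ -2753.6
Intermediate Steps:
H = 15
F(p, A) = 15
n(w) = (-24 + w)/(9 + w)
-2754 - n(F(6, -3)) = -2754 - (-24 + 15)/(9 + 15) = -2754 - (-9)/24 = -2754 - 1*(-3/8) = -2754 + 3/8 = -22029/8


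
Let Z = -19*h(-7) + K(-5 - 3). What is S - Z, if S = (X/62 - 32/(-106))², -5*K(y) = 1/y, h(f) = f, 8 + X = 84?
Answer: -14111764129/107977960 ≈ -130.69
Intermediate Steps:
X = 76 (X = -8 + 84 = 76)
K(y) = -1/(5*y)
S = 6300100/2699449 (S = (76/62 - 32/(-106))² = (76*(1/62) - 32*(-1/106))² = (38/31 + 16/53)² = (2510/1643)² = 6300100/2699449 ≈ 2.3338)
Z = 5321/40 (Z = -19*(-7) - 1/(5*(-5 - 3)) = 133 - ⅕/(-8) = 133 - ⅕*(-⅛) = 133 + 1/40 = 5321/40 ≈ 133.02)
S - Z = 6300100/2699449 - 1*5321/40 = 6300100/2699449 - 5321/40 = -14111764129/107977960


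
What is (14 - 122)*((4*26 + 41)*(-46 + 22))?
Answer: 375840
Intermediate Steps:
(14 - 122)*((4*26 + 41)*(-46 + 22)) = -108*(104 + 41)*(-24) = -15660*(-24) = -108*(-3480) = 375840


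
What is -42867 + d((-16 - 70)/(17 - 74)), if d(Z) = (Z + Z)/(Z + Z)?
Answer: -42866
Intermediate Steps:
d(Z) = 1 (d(Z) = (2*Z)/((2*Z)) = (2*Z)*(1/(2*Z)) = 1)
-42867 + d((-16 - 70)/(17 - 74)) = -42867 + 1 = -42866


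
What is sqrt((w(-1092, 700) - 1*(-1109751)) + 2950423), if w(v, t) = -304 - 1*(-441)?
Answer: sqrt(4060311) ≈ 2015.0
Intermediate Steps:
w(v, t) = 137 (w(v, t) = -304 + 441 = 137)
sqrt((w(-1092, 700) - 1*(-1109751)) + 2950423) = sqrt((137 - 1*(-1109751)) + 2950423) = sqrt((137 + 1109751) + 2950423) = sqrt(1109888 + 2950423) = sqrt(4060311)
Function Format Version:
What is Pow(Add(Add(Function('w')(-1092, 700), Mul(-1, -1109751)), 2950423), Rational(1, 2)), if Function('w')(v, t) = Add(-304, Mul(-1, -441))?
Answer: Pow(4060311, Rational(1, 2)) ≈ 2015.0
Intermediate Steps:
Function('w')(v, t) = 137 (Function('w')(v, t) = Add(-304, 441) = 137)
Pow(Add(Add(Function('w')(-1092, 700), Mul(-1, -1109751)), 2950423), Rational(1, 2)) = Pow(Add(Add(137, Mul(-1, -1109751)), 2950423), Rational(1, 2)) = Pow(Add(Add(137, 1109751), 2950423), Rational(1, 2)) = Pow(Add(1109888, 2950423), Rational(1, 2)) = Pow(4060311, Rational(1, 2))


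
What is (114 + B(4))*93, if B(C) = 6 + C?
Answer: 11532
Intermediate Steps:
(114 + B(4))*93 = (114 + (6 + 4))*93 = (114 + 10)*93 = 124*93 = 11532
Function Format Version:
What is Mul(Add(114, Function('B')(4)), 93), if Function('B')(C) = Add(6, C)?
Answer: 11532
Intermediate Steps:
Mul(Add(114, Function('B')(4)), 93) = Mul(Add(114, Add(6, 4)), 93) = Mul(Add(114, 10), 93) = Mul(124, 93) = 11532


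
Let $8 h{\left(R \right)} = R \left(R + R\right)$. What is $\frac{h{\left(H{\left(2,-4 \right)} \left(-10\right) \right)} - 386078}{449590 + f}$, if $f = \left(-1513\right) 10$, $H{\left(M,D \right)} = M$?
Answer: $- \frac{192989}{217230} \approx -0.88841$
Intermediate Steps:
$f = -15130$
$h{\left(R \right)} = \frac{R^{2}}{4}$ ($h{\left(R \right)} = \frac{R \left(R + R\right)}{8} = \frac{R 2 R}{8} = \frac{2 R^{2}}{8} = \frac{R^{2}}{4}$)
$\frac{h{\left(H{\left(2,-4 \right)} \left(-10\right) \right)} - 386078}{449590 + f} = \frac{\frac{\left(2 \left(-10\right)\right)^{2}}{4} - 386078}{449590 - 15130} = \frac{\frac{\left(-20\right)^{2}}{4} - 386078}{434460} = \left(\frac{1}{4} \cdot 400 - 386078\right) \frac{1}{434460} = \left(100 - 386078\right) \frac{1}{434460} = \left(-385978\right) \frac{1}{434460} = - \frac{192989}{217230}$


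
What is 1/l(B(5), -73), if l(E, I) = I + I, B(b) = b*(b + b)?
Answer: -1/146 ≈ -0.0068493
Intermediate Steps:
B(b) = 2*b**2 (B(b) = b*(2*b) = 2*b**2)
l(E, I) = 2*I
1/l(B(5), -73) = 1/(2*(-73)) = 1/(-146) = -1/146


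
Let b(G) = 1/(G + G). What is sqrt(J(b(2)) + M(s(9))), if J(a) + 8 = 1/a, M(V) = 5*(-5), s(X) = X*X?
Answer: I*sqrt(29) ≈ 5.3852*I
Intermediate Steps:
s(X) = X**2
M(V) = -25
b(G) = 1/(2*G)
J(a) = -8 + 1/a
sqrt(J(b(2)) + M(s(9))) = sqrt((-8 + 1/((1/2)/2)) - 25) = sqrt((-8 + 1/((1/2)*(1/2))) - 25) = sqrt((-8 + 1/(1/4)) - 25) = sqrt((-8 + 4) - 25) = sqrt(-4 - 25) = sqrt(-29) = I*sqrt(29)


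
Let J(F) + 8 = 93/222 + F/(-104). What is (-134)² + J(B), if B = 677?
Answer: 69040467/3848 ≈ 17942.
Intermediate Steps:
J(F) = -561/74 - F/104 (J(F) = -8 + (93/222 + F/(-104)) = -8 + (93*(1/222) + F*(-1/104)) = -8 + (31/74 - F/104) = -561/74 - F/104)
(-134)² + J(B) = (-134)² + (-561/74 - 1/104*677) = 17956 + (-561/74 - 677/104) = 17956 - 54221/3848 = 69040467/3848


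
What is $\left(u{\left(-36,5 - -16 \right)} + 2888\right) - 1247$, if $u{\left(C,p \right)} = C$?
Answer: $1605$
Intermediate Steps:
$\left(u{\left(-36,5 - -16 \right)} + 2888\right) - 1247 = \left(-36 + 2888\right) - 1247 = 2852 - 1247 = 1605$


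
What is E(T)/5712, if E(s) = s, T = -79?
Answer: -79/5712 ≈ -0.013831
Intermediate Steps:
E(T)/5712 = -79/5712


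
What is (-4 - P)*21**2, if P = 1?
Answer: -2205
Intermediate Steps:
(-4 - P)*21**2 = (-4 - 1*1)*21**2 = (-4 - 1)*441 = -5*441 = -2205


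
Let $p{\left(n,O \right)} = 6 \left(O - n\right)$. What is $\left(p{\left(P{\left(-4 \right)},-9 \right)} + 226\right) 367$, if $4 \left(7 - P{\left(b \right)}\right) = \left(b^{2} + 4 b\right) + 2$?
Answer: $48811$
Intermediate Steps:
$P{\left(b \right)} = \frac{13}{2} - b - \frac{b^{2}}{4}$ ($P{\left(b \right)} = 7 - \frac{\left(b^{2} + 4 b\right) + 2}{4} = 7 - \frac{2 + b^{2} + 4 b}{4} = 7 - \left(\frac{1}{2} + b + \frac{b^{2}}{4}\right) = \frac{13}{2} - b - \frac{b^{2}}{4}$)
$p{\left(n,O \right)} = - 6 n + 6 O$
$\left(p{\left(P{\left(-4 \right)},-9 \right)} + 226\right) 367 = \left(\left(- 6 \left(\frac{13}{2} - -4 - \frac{\left(-4\right)^{2}}{4}\right) + 6 \left(-9\right)\right) + 226\right) 367 = \left(\left(- 6 \left(\frac{13}{2} + 4 - 4\right) - 54\right) + 226\right) 367 = \left(\left(\left(-6\right) \frac{13}{2} - 54\right) + 226\right) 367 = \left(\left(-39 - 54\right) + 226\right) 367 = \left(-93 + 226\right) 367 = 133 \cdot 367 = 48811$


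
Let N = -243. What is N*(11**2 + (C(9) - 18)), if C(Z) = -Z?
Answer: -22842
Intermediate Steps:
N*(11**2 + (C(9) - 18)) = -243*(11**2 + (-1*9 - 18)) = -243*(121 + (-9 - 18)) = -243*(121 - 27) = -243*94 = -22842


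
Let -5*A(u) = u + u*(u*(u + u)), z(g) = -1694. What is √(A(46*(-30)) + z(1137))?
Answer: √1051227382 ≈ 32423.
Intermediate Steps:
A(u) = -2*u³/5 - u/5 (A(u) = -(u + u*(u*(u + u)))/5 = -(u + u*(u*(2*u)))/5 = -(u + u*(2*u²))/5 = -(u + 2*u³)/5 = -2*u³/5 - u/5)
√(A(46*(-30)) + z(1137)) = √(-46*(-30)*(1 + 2*(46*(-30))²)/5 - 1694) = √(-⅕*(-1380)*(1 + 2*(-1380)²) - 1694) = √(-⅕*(-1380)*(1 + 2*1904400) - 1694) = √(-⅕*(-1380)*(1 + 3808800) - 1694) = √(-⅕*(-1380)*3808801 - 1694) = √(1051229076 - 1694) = √1051227382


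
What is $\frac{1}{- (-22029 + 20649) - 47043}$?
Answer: $- \frac{1}{45663} \approx -2.19 \cdot 10^{-5}$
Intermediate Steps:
$\frac{1}{- (-22029 + 20649) - 47043} = \frac{1}{\left(-1\right) \left(-1380\right) - 47043} = \frac{1}{1380 - 47043} = \frac{1}{-45663} = - \frac{1}{45663}$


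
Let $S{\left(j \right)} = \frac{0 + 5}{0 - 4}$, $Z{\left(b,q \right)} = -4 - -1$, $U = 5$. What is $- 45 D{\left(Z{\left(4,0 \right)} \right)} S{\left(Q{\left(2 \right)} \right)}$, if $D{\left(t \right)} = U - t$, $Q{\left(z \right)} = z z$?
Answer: $450$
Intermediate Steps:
$Z{\left(b,q \right)} = -3$ ($Z{\left(b,q \right)} = -4 + 1 = -3$)
$Q{\left(z \right)} = z^{2}$
$D{\left(t \right)} = 5 - t$
$S{\left(j \right)} = - \frac{5}{4}$ ($S{\left(j \right)} = \frac{5}{-4} = 5 \left(- \frac{1}{4}\right) = - \frac{5}{4}$)
$- 45 D{\left(Z{\left(4,0 \right)} \right)} S{\left(Q{\left(2 \right)} \right)} = - 45 \left(5 - -3\right) \left(- \frac{5}{4}\right) = - 45 \left(5 + 3\right) \left(- \frac{5}{4}\right) = \left(-45\right) 8 \left(- \frac{5}{4}\right) = \left(-360\right) \left(- \frac{5}{4}\right) = 450$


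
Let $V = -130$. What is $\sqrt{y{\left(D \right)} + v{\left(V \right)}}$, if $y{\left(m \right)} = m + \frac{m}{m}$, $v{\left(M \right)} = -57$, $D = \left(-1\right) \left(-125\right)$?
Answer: $\sqrt{69} \approx 8.3066$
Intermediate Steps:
$D = 125$
$y{\left(m \right)} = 1 + m$ ($y{\left(m \right)} = m + 1 = 1 + m$)
$\sqrt{y{\left(D \right)} + v{\left(V \right)}} = \sqrt{\left(1 + 125\right) - 57} = \sqrt{126 - 57} = \sqrt{69}$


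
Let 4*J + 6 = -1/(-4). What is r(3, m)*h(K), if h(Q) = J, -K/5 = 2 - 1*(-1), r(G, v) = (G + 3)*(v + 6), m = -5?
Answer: -69/8 ≈ -8.6250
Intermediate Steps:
r(G, v) = (3 + G)*(6 + v)
K = -15 (K = -5*(2 - 1*(-1)) = -5*(2 + 1) = -5*3 = -15)
J = -23/16 (J = -3/2 + (-1/(-4))/4 = -3/2 + (-1*(-¼))/4 = -3/2 + (¼)*(¼) = -3/2 + 1/16 = -23/16 ≈ -1.4375)
h(Q) = -23/16
r(3, m)*h(K) = (18 + 3*(-5) + 6*3 + 3*(-5))*(-23/16) = (18 - 15 + 18 - 15)*(-23/16) = 6*(-23/16) = -69/8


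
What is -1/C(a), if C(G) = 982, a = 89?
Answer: -1/982 ≈ -0.0010183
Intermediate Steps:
-1/C(a) = -1/982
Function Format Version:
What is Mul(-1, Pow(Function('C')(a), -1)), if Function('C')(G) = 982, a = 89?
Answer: Rational(-1, 982) ≈ -0.0010183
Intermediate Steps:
Mul(-1, Pow(Function('C')(a), -1)) = Mul(-1, Pow(982, -1)) = Mul(-1, Rational(1, 982)) = Rational(-1, 982)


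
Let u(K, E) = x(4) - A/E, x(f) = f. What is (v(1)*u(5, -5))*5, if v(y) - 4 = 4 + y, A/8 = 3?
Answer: 396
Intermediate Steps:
A = 24 (A = 8*3 = 24)
v(y) = 8 + y (v(y) = 4 + (4 + y) = 8 + y)
u(K, E) = 4 - 24/E
(v(1)*u(5, -5))*5 = ((8 + 1)*(4 - 24/(-5)))*5 = (9*(4 - 24*(-1/5)))*5 = (9*(4 + 24/5))*5 = (9*(44/5))*5 = (396/5)*5 = 396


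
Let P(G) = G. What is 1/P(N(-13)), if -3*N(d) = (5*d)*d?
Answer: -3/845 ≈ -0.0035503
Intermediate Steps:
N(d) = -5*d**2/3 (N(d) = -5*d*d/3 = -5*d**2/3)
1/P(N(-13)) = 1/(-5/3*(-13)**2) = 1/(-5/3*169) = 1/(-845/3) = -3/845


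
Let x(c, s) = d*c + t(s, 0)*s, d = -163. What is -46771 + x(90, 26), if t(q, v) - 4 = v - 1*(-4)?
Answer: -61233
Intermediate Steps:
t(q, v) = 8 + v (t(q, v) = 4 + (v - 1*(-4)) = 4 + (v + 4) = 4 + (4 + v) = 8 + v)
x(c, s) = -163*c + 8*s (x(c, s) = -163*c + (8 + 0)*s = -163*c + 8*s)
-46771 + x(90, 26) = -46771 + (-163*90 + 8*26) = -46771 + (-14670 + 208) = -46771 - 14462 = -61233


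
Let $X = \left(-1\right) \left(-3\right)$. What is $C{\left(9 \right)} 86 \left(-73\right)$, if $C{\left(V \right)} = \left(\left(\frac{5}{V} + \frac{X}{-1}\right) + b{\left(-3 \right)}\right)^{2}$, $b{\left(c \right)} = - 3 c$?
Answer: $- \frac{21853718}{81} \approx -2.698 \cdot 10^{5}$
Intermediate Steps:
$X = 3$
$C{\left(V \right)} = \left(6 + \frac{5}{V}\right)^{2}$ ($C{\left(V \right)} = \left(\left(\frac{5}{V} + \frac{3}{-1}\right) - -9\right)^{2} = \left(\left(\frac{5}{V} + 3 \left(-1\right)\right) + 9\right)^{2} = \left(\left(\frac{5}{V} - 3\right) + 9\right)^{2} = \left(\left(-3 + \frac{5}{V}\right) + 9\right)^{2} = \left(6 + \frac{5}{V}\right)^{2}$)
$C{\left(9 \right)} 86 \left(-73\right) = \frac{\left(5 + 6 \cdot 9\right)^{2}}{81} \cdot 86 \left(-73\right) = \frac{\left(5 + 54\right)^{2}}{81} \cdot 86 \left(-73\right) = \frac{59^{2}}{81} \cdot 86 \left(-73\right) = \frac{1}{81} \cdot 3481 \cdot 86 \left(-73\right) = \frac{3481}{81} \cdot 86 \left(-73\right) = \frac{299366}{81} \left(-73\right) = - \frac{21853718}{81}$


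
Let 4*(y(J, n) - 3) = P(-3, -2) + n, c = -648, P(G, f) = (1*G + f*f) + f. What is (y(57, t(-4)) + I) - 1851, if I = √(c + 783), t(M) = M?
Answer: -7397/4 + 3*√15 ≈ -1837.6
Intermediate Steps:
P(G, f) = G + f + f² (P(G, f) = (G + f²) + f = G + f + f²)
I = 3*√15 (I = √(-648 + 783) = √135 = 3*√15 ≈ 11.619)
y(J, n) = 11/4 + n/4 (y(J, n) = 3 + ((-3 - 2 + (-2)²) + n)/4 = 3 + ((-3 - 2 + 4) + n)/4 = 3 + (-1 + n)/4 = 3 + (-¼ + n/4) = 11/4 + n/4)
(y(57, t(-4)) + I) - 1851 = ((11/4 + (¼)*(-4)) + 3*√15) - 1851 = ((11/4 - 1) + 3*√15) - 1851 = (7/4 + 3*√15) - 1851 = -7397/4 + 3*√15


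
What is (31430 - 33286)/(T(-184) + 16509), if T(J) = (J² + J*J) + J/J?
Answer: -928/42111 ≈ -0.022037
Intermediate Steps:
T(J) = 1 + 2*J² (T(J) = (J² + J²) + 1 = 2*J² + 1 = 1 + 2*J²)
(31430 - 33286)/(T(-184) + 16509) = (31430 - 33286)/((1 + 2*(-184)²) + 16509) = -1856/((1 + 2*33856) + 16509) = -1856/((1 + 67712) + 16509) = -1856/(67713 + 16509) = -1856/84222 = -1856*1/84222 = -928/42111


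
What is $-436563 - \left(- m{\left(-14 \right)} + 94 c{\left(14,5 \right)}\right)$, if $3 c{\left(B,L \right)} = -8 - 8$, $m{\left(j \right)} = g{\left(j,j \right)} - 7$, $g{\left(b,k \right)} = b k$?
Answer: $- \frac{1307618}{3} \approx -4.3587 \cdot 10^{5}$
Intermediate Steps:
$m{\left(j \right)} = -7 + j^{2}$ ($m{\left(j \right)} = j j - 7 = j^{2} - 7 = -7 + j^{2}$)
$c{\left(B,L \right)} = - \frac{16}{3}$ ($c{\left(B,L \right)} = \frac{-8 - 8}{3} = \frac{1}{3} \left(-16\right) = - \frac{16}{3}$)
$-436563 - \left(- m{\left(-14 \right)} + 94 c{\left(14,5 \right)}\right) = -436563 - \left(- \frac{1483}{3} - 196\right) = -436563 + \left(\left(-7 + 196\right) + \frac{1504}{3}\right) = -436563 + \left(189 + \frac{1504}{3}\right) = -436563 + \frac{2071}{3} = - \frac{1307618}{3}$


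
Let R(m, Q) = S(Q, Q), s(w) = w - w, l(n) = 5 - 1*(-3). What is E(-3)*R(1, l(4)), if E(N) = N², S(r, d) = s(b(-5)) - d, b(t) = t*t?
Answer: -72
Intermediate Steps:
b(t) = t²
l(n) = 8 (l(n) = 5 + 3 = 8)
s(w) = 0
S(r, d) = -d (S(r, d) = 0 - d = -d)
R(m, Q) = -Q
E(-3)*R(1, l(4)) = (-3)²*(-1*8) = 9*(-8) = -72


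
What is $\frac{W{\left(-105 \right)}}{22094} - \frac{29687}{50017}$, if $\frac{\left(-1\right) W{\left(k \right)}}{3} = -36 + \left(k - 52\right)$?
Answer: $- \frac{626944735}{1105075598} \approx -0.56733$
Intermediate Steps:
$W{\left(k \right)} = 264 - 3 k$ ($W{\left(k \right)} = - 3 \left(-36 + \left(k - 52\right)\right) = - 3 \left(-36 + \left(-52 + k\right)\right) = - 3 \left(-88 + k\right) = 264 - 3 k$)
$\frac{W{\left(-105 \right)}}{22094} - \frac{29687}{50017} = \frac{264 - -315}{22094} - \frac{29687}{50017} = \left(264 + 315\right) \frac{1}{22094} - \frac{29687}{50017} = 579 \cdot \frac{1}{22094} - \frac{29687}{50017} = \frac{579}{22094} - \frac{29687}{50017} = - \frac{626944735}{1105075598}$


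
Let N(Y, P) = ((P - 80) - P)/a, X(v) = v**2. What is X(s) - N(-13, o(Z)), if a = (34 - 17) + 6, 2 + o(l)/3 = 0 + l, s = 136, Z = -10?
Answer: 425488/23 ≈ 18499.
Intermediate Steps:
o(l) = -6 + 3*l (o(l) = -6 + 3*(0 + l) = -6 + 3*l)
a = 23 (a = 17 + 6 = 23)
N(Y, P) = -80/23 (N(Y, P) = ((P - 80) - P)/23 = ((-80 + P) - P)*(1/23) = -80*1/23 = -80/23)
X(s) - N(-13, o(Z)) = 136**2 - 1*(-80/23) = 18496 + 80/23 = 425488/23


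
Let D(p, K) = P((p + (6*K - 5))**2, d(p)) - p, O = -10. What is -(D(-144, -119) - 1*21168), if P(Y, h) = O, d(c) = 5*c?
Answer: 21034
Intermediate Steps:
P(Y, h) = -10
D(p, K) = -10 - p
-(D(-144, -119) - 1*21168) = -((-10 - 1*(-144)) - 1*21168) = -((-10 + 144) - 21168) = -(134 - 21168) = -1*(-21034) = 21034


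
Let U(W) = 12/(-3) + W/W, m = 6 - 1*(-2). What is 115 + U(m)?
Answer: 112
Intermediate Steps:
m = 8 (m = 6 + 2 = 8)
U(W) = -3 (U(W) = 12*(-1/3) + 1 = -4 + 1 = -3)
115 + U(m) = 115 - 3 = 112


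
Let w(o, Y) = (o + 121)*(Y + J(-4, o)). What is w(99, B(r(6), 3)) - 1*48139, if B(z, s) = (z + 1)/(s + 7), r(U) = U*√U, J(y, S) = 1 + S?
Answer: -26117 + 132*√6 ≈ -25794.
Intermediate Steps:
r(U) = U^(3/2)
B(z, s) = (1 + z)/(7 + s)
w(o, Y) = (121 + o)*(1 + Y + o) (w(o, Y) = (o + 121)*(Y + (1 + o)) = (121 + o)*(1 + Y + o))
w(99, B(r(6), 3)) - 1*48139 = (121 + 99² + 121*((1 + 6^(3/2))/(7 + 3)) + 122*99 + ((1 + 6^(3/2))/(7 + 3))*99) - 1*48139 = (121 + 9801 + 121*((1 + 6*√6)/10) + 12078 + ((1 + 6*√6)/10)*99) - 48139 = (121 + 9801 + 121*(⅒ + 3*√6/5) + 12078 + (⅒ + 3*√6/5)*99) - 48139 = (121 + 9801 + (121/10 + 363*√6/5) + 12078 + (99/10 + 297*√6/5)) - 48139 = (22022 + 132*√6) - 48139 = -26117 + 132*√6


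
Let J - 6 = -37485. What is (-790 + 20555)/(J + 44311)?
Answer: 19765/6832 ≈ 2.8930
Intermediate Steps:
J = -37479 (J = 6 - 37485 = -37479)
(-790 + 20555)/(J + 44311) = (-790 + 20555)/(-37479 + 44311) = 19765/6832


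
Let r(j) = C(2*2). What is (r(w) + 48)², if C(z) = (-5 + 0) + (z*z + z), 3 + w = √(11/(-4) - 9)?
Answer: 3969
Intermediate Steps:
w = -3 + I*√47/2 (w = -3 + √(11/(-4) - 9) = -3 + √(11*(-¼) - 9) = -3 + √(-11/4 - 9) = -3 + √(-47/4) = -3 + I*√47/2 ≈ -3.0 + 3.4278*I)
C(z) = -5 + z + z² (C(z) = -5 + (z² + z) = -5 + (z + z²) = -5 + z + z²)
r(j) = 15 (r(j) = -5 + 2*2 + (2*2)² = -5 + 4 + 4² = -5 + 4 + 16 = 15)
(r(w) + 48)² = (15 + 48)² = 63² = 3969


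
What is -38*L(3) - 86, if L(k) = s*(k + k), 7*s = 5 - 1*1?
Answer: -1514/7 ≈ -216.29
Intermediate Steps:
s = 4/7 (s = (5 - 1*1)/7 = (5 - 1)/7 = (⅐)*4 = 4/7 ≈ 0.57143)
L(k) = 8*k/7 (L(k) = 4*(k + k)/7 = 4*(2*k)/7 = 8*k/7)
-38*L(3) - 86 = -304*3/7 - 86 = -38*24/7 - 86 = -912/7 - 86 = -1514/7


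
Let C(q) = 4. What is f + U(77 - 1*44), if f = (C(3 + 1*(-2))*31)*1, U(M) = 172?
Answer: 296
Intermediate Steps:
f = 124 (f = (4*31)*1 = 124*1 = 124)
f + U(77 - 1*44) = 124 + 172 = 296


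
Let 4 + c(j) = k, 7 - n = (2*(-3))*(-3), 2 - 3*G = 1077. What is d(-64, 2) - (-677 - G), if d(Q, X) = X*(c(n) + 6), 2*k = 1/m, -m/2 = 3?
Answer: 645/2 ≈ 322.50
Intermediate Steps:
G = -1075/3 (G = ⅔ - ⅓*1077 = ⅔ - 359 = -1075/3 ≈ -358.33)
m = -6 (m = -2*3 = -6)
n = -11 (n = 7 - 2*(-3)*(-3) = 7 - (-6)*(-3) = 7 - 1*18 = 7 - 18 = -11)
k = -1/12 (k = (½)/(-6) = (½)*(-⅙) = -1/12 ≈ -0.083333)
c(j) = -49/12 (c(j) = -4 - 1/12 = -49/12)
d(Q, X) = 23*X/12 (d(Q, X) = X*(-49/12 + 6) = X*(23/12) = 23*X/12)
d(-64, 2) - (-677 - G) = (23/12)*2 - (-677 - 1*(-1075/3)) = 23/6 - (-677 + 1075/3) = 23/6 - 1*(-956/3) = 23/6 + 956/3 = 645/2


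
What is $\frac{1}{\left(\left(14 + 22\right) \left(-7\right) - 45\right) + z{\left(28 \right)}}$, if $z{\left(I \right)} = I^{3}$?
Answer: $\frac{1}{21655} \approx 4.6179 \cdot 10^{-5}$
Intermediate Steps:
$\frac{1}{\left(\left(14 + 22\right) \left(-7\right) - 45\right) + z{\left(28 \right)}} = \frac{1}{\left(\left(14 + 22\right) \left(-7\right) - 45\right) + 28^{3}} = \frac{1}{\left(36 \left(-7\right) - 45\right) + 21952} = \frac{1}{\left(-252 - 45\right) + 21952} = \frac{1}{-297 + 21952} = \frac{1}{21655}$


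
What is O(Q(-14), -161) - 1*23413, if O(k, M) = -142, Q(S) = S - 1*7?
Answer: -23555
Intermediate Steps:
Q(S) = -7 + S (Q(S) = S - 7 = -7 + S)
O(Q(-14), -161) - 1*23413 = -142 - 1*23413 = -142 - 23413 = -23555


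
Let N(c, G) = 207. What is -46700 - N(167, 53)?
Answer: -46907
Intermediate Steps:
-46700 - N(167, 53) = -46700 - 1*207 = -46700 - 207 = -46907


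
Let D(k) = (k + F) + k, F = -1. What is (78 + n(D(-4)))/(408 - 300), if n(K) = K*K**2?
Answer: -217/36 ≈ -6.0278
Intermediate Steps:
D(k) = -1 + 2*k (D(k) = (k - 1) + k = (-1 + k) + k = -1 + 2*k)
n(K) = K**3
(78 + n(D(-4)))/(408 - 300) = (78 + (-1 + 2*(-4))**3)/(408 - 300) = (78 + (-1 - 8)**3)/108 = (78 + (-9)**3)*(1/108) = (78 - 729)*(1/108) = -651*1/108 = -217/36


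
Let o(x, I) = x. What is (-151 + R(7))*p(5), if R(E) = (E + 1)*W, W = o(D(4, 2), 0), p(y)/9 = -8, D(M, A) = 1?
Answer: 10296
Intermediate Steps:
p(y) = -72 (p(y) = 9*(-8) = -72)
W = 1
R(E) = 1 + E (R(E) = (E + 1)*1 = (1 + E)*1 = 1 + E)
(-151 + R(7))*p(5) = (-151 + (1 + 7))*(-72) = (-151 + 8)*(-72) = -143*(-72) = 10296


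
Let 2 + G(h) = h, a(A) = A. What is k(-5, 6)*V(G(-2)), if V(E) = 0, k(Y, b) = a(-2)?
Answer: 0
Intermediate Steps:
k(Y, b) = -2
G(h) = -2 + h
k(-5, 6)*V(G(-2)) = -2*0 = 0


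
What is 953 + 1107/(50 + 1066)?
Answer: 118295/124 ≈ 953.99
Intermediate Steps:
953 + 1107/(50 + 1066) = 953 + 1107/1116 = 953 + 1107*(1/1116) = 953 + 123/124 = 118295/124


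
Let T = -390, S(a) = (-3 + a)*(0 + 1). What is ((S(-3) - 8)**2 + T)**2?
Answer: 37636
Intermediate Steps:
S(a) = -3 + a (S(a) = (-3 + a)*1 = -3 + a)
((S(-3) - 8)**2 + T)**2 = (((-3 - 3) - 8)**2 - 390)**2 = ((-6 - 8)**2 - 390)**2 = ((-14)**2 - 390)**2 = (196 - 390)**2 = (-194)**2 = 37636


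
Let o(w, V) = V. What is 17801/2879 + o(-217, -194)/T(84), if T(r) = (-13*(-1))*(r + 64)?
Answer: 16845299/2769598 ≈ 6.0822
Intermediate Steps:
T(r) = 832 + 13*r (T(r) = 13*(64 + r) = 832 + 13*r)
17801/2879 + o(-217, -194)/T(84) = 17801/2879 - 194/(832 + 13*84) = 17801*(1/2879) - 194/(832 + 1092) = 17801/2879 - 194/1924 = 17801/2879 - 194*1/1924 = 17801/2879 - 97/962 = 16845299/2769598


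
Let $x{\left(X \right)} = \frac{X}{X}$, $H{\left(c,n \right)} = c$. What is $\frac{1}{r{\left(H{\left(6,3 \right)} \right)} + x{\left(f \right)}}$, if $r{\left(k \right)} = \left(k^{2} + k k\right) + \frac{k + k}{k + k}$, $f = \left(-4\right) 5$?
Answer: $\frac{1}{74} \approx 0.013514$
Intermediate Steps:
$f = -20$
$x{\left(X \right)} = 1$
$r{\left(k \right)} = 1 + 2 k^{2}$ ($r{\left(k \right)} = \left(k^{2} + k^{2}\right) + \frac{2 k}{2 k} = 2 k^{2} + 2 k \frac{1}{2 k} = 2 k^{2} + 1 = 1 + 2 k^{2}$)
$\frac{1}{r{\left(H{\left(6,3 \right)} \right)} + x{\left(f \right)}} = \frac{1}{\left(1 + 2 \cdot 6^{2}\right) + 1} = \frac{1}{\left(1 + 2 \cdot 36\right) + 1} = \frac{1}{\left(1 + 72\right) + 1} = \frac{1}{73 + 1} = \frac{1}{74}$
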